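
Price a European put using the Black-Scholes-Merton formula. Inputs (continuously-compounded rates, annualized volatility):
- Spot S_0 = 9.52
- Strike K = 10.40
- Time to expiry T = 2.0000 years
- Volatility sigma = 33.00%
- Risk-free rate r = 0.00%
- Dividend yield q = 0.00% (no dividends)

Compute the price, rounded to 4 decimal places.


d1 = (ln(S/K) + (r - q + 0.5*sigma^2) * T) / (sigma * sqrt(T)) = 0.04390285
d2 = d1 - sigma * sqrt(T) = -0.42278762
exp(-rT) = 1.00000000; exp(-qT) = 1.00000000
P = K * exp(-rT) * N(-d2) - S_0 * exp(-qT) * N(-d1)
N(-d1) = 0.48249092; N(-d2) = 0.66377489
P = 10.4000 * 1.00000000 * 0.66377489 - 9.5200 * 1.00000000 * 0.48249092 = 2.3099

Answer: Price = 2.3099


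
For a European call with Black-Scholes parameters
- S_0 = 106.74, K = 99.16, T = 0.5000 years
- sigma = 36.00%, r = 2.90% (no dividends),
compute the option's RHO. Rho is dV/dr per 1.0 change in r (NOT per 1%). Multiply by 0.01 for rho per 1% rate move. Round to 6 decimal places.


Answer: Rho = 28.669591

Derivation:
d1 = 0.4736093730; d2 = 0.2190509318
phi(d1) = 0.3566175171; exp(-qT) = 1.0000000000; exp(-rT) = 0.9856046187
N(d2) = 0.5866948134
Rho = K*T*exp(-rT)*N(d2) = 99.1600 * 0.5000 * 0.9856046187 * 0.5866948134 = 28.669591


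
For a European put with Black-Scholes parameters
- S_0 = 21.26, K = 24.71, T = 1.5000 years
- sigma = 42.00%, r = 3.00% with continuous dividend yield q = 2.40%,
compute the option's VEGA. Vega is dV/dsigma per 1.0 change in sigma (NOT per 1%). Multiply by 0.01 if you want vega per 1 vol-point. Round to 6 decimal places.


Answer: Vega = 10.018823

Derivation:
d1 = -0.0176531364; d2 = -0.5320459824
phi(d1) = 0.3988801234; exp(-qT) = 0.9646402935; exp(-rT) = 0.9559974818
Vega = S * exp(-qT) * phi(d1) * sqrt(T) = 21.2600 * 0.9646402935 * 0.3988801234 * 1.2247448714 = 10.018823


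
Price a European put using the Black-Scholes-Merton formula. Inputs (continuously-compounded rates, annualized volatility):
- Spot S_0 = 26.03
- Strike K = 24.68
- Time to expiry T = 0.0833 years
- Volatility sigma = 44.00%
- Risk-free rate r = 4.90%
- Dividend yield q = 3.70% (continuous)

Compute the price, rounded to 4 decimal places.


Answer: Price = 0.7087

Derivation:
d1 = (ln(S/K) + (r - q + 0.5*sigma^2) * T) / (sigma * sqrt(T)) = 0.49073745
d2 = d1 - sigma * sqrt(T) = 0.36374580
exp(-rT) = 0.99592662; exp(-qT) = 0.99692264
P = K * exp(-rT) * N(-d2) - S_0 * exp(-qT) * N(-d1)
N(-d1) = 0.31180608; N(-d2) = 0.35802392
P = 24.6800 * 0.99592662 * 0.35802392 - 26.0300 * 0.99692264 * 0.31180608 = 0.7087


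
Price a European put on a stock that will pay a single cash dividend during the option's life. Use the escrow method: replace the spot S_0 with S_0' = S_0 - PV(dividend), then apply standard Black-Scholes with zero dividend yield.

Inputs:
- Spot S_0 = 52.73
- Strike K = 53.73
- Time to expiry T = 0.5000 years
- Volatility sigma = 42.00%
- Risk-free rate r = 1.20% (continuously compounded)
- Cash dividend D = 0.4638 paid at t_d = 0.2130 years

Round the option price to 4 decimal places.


Answer: Price = 6.8243

Derivation:
PV(D) = D * exp(-r * t_d) = 0.4638 * 0.99744726 = 0.46261604
S_0' = S_0 - PV(D) = 52.7300 - 0.46261604 = 52.26738396
d1 = (ln(S_0'/K) + (r + sigma^2/2)*T) / (sigma*sqrt(T)) = 0.07576494
d2 = d1 - sigma*sqrt(T) = -0.22121991
exp(-rT) = 0.99401796
N(-d1) = 0.46980306; N(-d2) = 0.58753940
P = K * exp(-rT) * N(-d2) - S_0' * N(-d1) = 53.7300 * 0.99401796 * 0.58753940 - 52.26738396 * 0.46980306 = 6.8243


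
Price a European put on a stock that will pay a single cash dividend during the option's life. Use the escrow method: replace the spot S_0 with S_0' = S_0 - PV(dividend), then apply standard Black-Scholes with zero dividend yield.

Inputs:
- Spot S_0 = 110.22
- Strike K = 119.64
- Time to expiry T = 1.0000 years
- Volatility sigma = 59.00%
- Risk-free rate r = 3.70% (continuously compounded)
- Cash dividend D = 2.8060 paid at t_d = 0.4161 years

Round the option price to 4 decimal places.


Answer: Price = 29.9368

Derivation:
PV(D) = D * exp(-r * t_d) = 2.8060 * 0.98472221 = 2.76313052
S_0' = S_0 - PV(D) = 110.2200 - 2.76313052 = 107.45686948
d1 = (ln(S_0'/K) + (r + sigma^2/2)*T) / (sigma*sqrt(T)) = 0.17568190
d2 = d1 - sigma*sqrt(T) = -0.41431810
exp(-rT) = 0.96367614
N(-d1) = 0.43027193; N(-d2) = 0.66067942
P = K * exp(-rT) * N(-d2) - S_0' * N(-d1) = 119.6400 * 0.96367614 * 0.66067942 - 107.45686948 * 0.43027193 = 29.9368


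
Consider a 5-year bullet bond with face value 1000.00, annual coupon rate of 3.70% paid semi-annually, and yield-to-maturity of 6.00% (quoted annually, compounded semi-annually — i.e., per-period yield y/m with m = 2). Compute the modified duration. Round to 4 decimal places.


Coupon per period c = face * coupon_rate / m = 18.500000
Periods per year m = 2; per-period yield y/m = 0.030000
Number of cashflows N = 10
Cashflows (t years, CF_t, discount factor 1/(1+y/m)^(m*t), PV):
  t = 0.5000: CF_t = 18.500000, DF = 0.970874, PV = 17.961165
  t = 1.0000: CF_t = 18.500000, DF = 0.942596, PV = 17.438024
  t = 1.5000: CF_t = 18.500000, DF = 0.915142, PV = 16.930121
  t = 2.0000: CF_t = 18.500000, DF = 0.888487, PV = 16.437010
  t = 2.5000: CF_t = 18.500000, DF = 0.862609, PV = 15.958263
  t = 3.0000: CF_t = 18.500000, DF = 0.837484, PV = 15.493459
  t = 3.5000: CF_t = 18.500000, DF = 0.813092, PV = 15.042193
  t = 4.0000: CF_t = 18.500000, DF = 0.789409, PV = 14.604071
  t = 4.5000: CF_t = 18.500000, DF = 0.766417, PV = 14.178710
  t = 5.0000: CF_t = 1018.500000, DF = 0.744094, PV = 757.859652
Price P = sum_t PV_t = 901.902667
First compute Macaulay numerator sum_t t * PV_t:
  t * PV_t at t = 0.5000: 8.980583
  t * PV_t at t = 1.0000: 17.438024
  t * PV_t at t = 1.5000: 25.395181
  t * PV_t at t = 2.0000: 32.874021
  t * PV_t at t = 2.5000: 39.895656
  t * PV_t at t = 3.0000: 46.480376
  t * PV_t at t = 3.5000: 52.647675
  t * PV_t at t = 4.0000: 58.416283
  t * PV_t at t = 4.5000: 63.804193
  t * PV_t at t = 5.0000: 3789.298262
Macaulay duration D = 4135.230254 / 901.902667 = 4.585007
Modified duration = D / (1 + y/m) = 4.585007 / (1 + 0.030000) = 4.451463

Answer: Modified duration = 4.4515


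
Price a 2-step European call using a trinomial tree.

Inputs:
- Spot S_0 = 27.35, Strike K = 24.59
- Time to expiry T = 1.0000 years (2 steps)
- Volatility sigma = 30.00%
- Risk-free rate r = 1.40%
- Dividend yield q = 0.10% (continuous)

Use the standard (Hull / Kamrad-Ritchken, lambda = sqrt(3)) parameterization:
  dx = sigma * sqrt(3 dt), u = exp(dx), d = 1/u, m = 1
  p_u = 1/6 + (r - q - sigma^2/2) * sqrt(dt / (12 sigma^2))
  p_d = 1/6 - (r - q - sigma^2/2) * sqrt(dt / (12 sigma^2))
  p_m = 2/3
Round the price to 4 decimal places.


Answer: Price = V(0,0) = 4.8690

Derivation:
dt = T/N = 0.500000; dx = sigma*sqrt(3*dt) = 0.367423
u = exp(dx) = 1.444009; d = 1/u = 0.692516
p_u = 0.144893, p_m = 0.666667, p_d = 0.188440
Discount per step: exp(-r*dt) = 0.993024
Stock lattice S(k, j) with j the centered position index:
  k=0: S(0,+0) = 27.3500
  k=1: S(1,-1) = 18.9403; S(1,+0) = 27.3500; S(1,+1) = 39.4937
  k=2: S(2,-2) = 13.1165; S(2,-1) = 18.9403; S(2,+0) = 27.3500; S(2,+1) = 39.4937; S(2,+2) = 57.0292
Terminal payoffs V(N, j) = max(S_T - K, 0):
  V(2,-2) = 0.000000; V(2,-1) = 0.000000; V(2,+0) = 2.760000; V(2,+1) = 14.903654; V(2,+2) = 32.439202
Backward induction: V(k, j) = exp(-r*dt) * [p_u * V(k+1, j+1) + p_m * V(k+1, j) + p_d * V(k+1, j-1)]
  V(1,-1) = exp(-r*dt) * [p_u*2.760000 + p_m*0.000000 + p_d*0.000000] = 0.397116
  V(1,+0) = exp(-r*dt) * [p_u*14.903654 + p_m*2.760000 + p_d*0.000000] = 3.971543
  V(1,+1) = exp(-r*dt) * [p_u*32.439202 + p_m*14.903654 + p_d*2.760000] = 15.050368
  V(0,+0) = exp(-r*dt) * [p_u*15.050368 + p_m*3.971543 + p_d*0.397116] = 4.869025


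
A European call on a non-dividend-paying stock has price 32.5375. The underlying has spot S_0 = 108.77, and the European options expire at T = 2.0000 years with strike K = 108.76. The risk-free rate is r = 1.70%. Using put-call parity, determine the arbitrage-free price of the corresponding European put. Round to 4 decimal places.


Answer: Put price = 28.8918

Derivation:
Put-call parity: C - P = S_0 * exp(-qT) - K * exp(-rT).
S_0 * exp(-qT) = 108.7700 * 1.00000000 = 108.77000000
K * exp(-rT) = 108.7600 * 0.96657150 = 105.12431684
P = C - S*exp(-qT) + K*exp(-rT)
P = 32.5375 - 108.77000000 + 105.12431684 = 28.8918


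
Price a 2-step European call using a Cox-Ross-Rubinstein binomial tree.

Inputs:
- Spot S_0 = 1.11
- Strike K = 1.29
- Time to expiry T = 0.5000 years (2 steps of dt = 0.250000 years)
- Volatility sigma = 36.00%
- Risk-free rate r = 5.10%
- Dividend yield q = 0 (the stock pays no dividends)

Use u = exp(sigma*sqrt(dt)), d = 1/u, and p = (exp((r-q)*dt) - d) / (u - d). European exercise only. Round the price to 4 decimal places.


dt = T/N = 0.250000
u = exp(sigma*sqrt(dt)) = 1.197217; d = 1/u = 0.835270
p = (exp((r-q)*dt) - d) / (u - d) = 0.490573
Discount per step: exp(-r*dt) = 0.987331
Stock lattice S(k, i) with i counting down-moves:
  k=0: S(0,0) = 1.1100
  k=1: S(1,0) = 1.3289; S(1,1) = 0.9271
  k=2: S(2,0) = 1.5910; S(2,1) = 1.1100; S(2,2) = 0.7744
Terminal payoffs V(N, i) = max(S_T - K, 0):
  V(2,0) = 0.300996; V(2,1) = 0.000000; V(2,2) = 0.000000
Backward induction: V(k, i) = exp(-r*dt) * [p * V(k+1, i) + (1-p) * V(k+1, i+1)].
  V(1,0) = exp(-r*dt) * [p*0.300996 + (1-p)*0.000000] = 0.145790
  V(1,1) = exp(-r*dt) * [p*0.000000 + (1-p)*0.000000] = 0.000000
  V(0,0) = exp(-r*dt) * [p*0.145790 + (1-p)*0.000000] = 0.070614

Answer: Price = V(0,0) = 0.0706


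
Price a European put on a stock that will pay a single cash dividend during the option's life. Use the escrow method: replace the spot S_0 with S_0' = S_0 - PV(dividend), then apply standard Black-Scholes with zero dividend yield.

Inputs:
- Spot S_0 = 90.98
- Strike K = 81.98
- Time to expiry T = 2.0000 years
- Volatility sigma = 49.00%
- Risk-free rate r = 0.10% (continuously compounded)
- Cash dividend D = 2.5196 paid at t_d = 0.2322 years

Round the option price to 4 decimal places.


Answer: Price = 19.8923

Derivation:
PV(D) = D * exp(-r * t_d) = 2.5196 * 0.99976783 = 2.51901502
S_0' = S_0 - PV(D) = 90.9800 - 2.51901502 = 88.46098498
d1 = (ln(S_0'/K) + (r + sigma^2/2)*T) / (sigma*sqrt(T)) = 0.45916670
d2 = d1 - sigma*sqrt(T) = -0.23379794
exp(-rT) = 0.99800200
N(-d1) = 0.32305723; N(-d2) = 0.59242908
P = K * exp(-rT) * N(-d2) - S_0' * N(-d1) = 81.9800 * 0.99800200 * 0.59242908 - 88.46098498 * 0.32305723 = 19.8923


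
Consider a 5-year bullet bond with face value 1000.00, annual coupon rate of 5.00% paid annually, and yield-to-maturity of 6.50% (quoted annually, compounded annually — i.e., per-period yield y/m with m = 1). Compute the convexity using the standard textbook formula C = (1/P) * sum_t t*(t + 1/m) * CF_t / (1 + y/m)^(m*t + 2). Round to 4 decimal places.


Answer: Convexity = 23.1529

Derivation:
Coupon per period c = face * coupon_rate / m = 50.000000
Periods per year m = 1; per-period yield y/m = 0.065000
Number of cashflows N = 5
Cashflows (t years, CF_t, discount factor 1/(1+y/m)^(m*t), PV):
  t = 1.0000: CF_t = 50.000000, DF = 0.938967, PV = 46.948357
  t = 2.0000: CF_t = 50.000000, DF = 0.881659, PV = 44.082964
  t = 3.0000: CF_t = 50.000000, DF = 0.827849, PV = 41.392455
  t = 4.0000: CF_t = 50.000000, DF = 0.777323, PV = 38.866155
  t = 5.0000: CF_t = 1050.000000, DF = 0.729881, PV = 766.374878
Price P = sum_t PV_t = 937.664808
Convexity numerator sum_t t*(t + 1/m) * CF_t / (1+y/m)^(m*t + 2):
  t = 1.0000: term = 82.784909
  t = 2.0000: term = 233.196927
  t = 3.0000: term = 437.928502
  t = 4.0000: term = 685.334119
  t = 5.0000: term = 20270.445767
Convexity = (1/P) * sum = 21709.690224 / 937.664808 = 23.152933


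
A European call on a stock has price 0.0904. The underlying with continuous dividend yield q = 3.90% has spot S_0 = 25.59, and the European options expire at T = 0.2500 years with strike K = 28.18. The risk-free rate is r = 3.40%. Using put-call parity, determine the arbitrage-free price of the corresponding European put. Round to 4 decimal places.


Answer: Put price = 2.6902

Derivation:
Put-call parity: C - P = S_0 * exp(-qT) - K * exp(-rT).
S_0 * exp(-qT) = 25.5900 * 0.99029738 = 25.34170988
K * exp(-rT) = 28.1800 * 0.99153602 = 27.94148512
P = C - S*exp(-qT) + K*exp(-rT)
P = 0.0904 - 25.34170988 + 27.94148512 = 2.6902


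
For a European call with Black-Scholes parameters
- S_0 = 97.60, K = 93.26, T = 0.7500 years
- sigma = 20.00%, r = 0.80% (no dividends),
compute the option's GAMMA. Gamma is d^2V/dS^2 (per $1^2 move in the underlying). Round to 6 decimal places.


Answer: Gamma = 0.021923

Derivation:
d1 = 0.3838582664; d2 = 0.2106531857
phi(d1) = 0.3706073556; exp(-qT) = 1.0000000000; exp(-rT) = 0.9940179641
Gamma = exp(-qT) * phi(d1) / (S * sigma * sqrt(T)) = 1.0000000000 * 0.3706073556 / (97.6000 * 0.2000 * 0.8660254038) = 0.021923


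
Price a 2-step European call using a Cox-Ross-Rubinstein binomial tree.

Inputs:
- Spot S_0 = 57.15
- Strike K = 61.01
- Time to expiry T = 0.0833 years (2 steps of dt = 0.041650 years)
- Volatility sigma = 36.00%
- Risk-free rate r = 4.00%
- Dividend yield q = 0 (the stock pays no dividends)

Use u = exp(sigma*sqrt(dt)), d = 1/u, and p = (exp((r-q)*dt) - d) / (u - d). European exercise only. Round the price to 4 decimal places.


Answer: Price = V(0,0) = 1.2561

Derivation:
dt = T/N = 0.041650
u = exp(sigma*sqrt(dt)) = 1.076236; d = 1/u = 0.929164
p = (exp((r-q)*dt) - d) / (u - d) = 0.492978
Discount per step: exp(-r*dt) = 0.998335
Stock lattice S(k, i) with i counting down-moves:
  k=0: S(0,0) = 57.1500
  k=1: S(1,0) = 61.5069; S(1,1) = 53.1017
  k=2: S(2,0) = 66.1960; S(2,1) = 57.1500; S(2,2) = 49.3402
Terminal payoffs V(N, i) = max(S_T - K, 0):
  V(2,0) = 5.185956; V(2,1) = 0.000000; V(2,2) = 0.000000
Backward induction: V(k, i) = exp(-r*dt) * [p * V(k+1, i) + (1-p) * V(k+1, i+1)].
  V(1,0) = exp(-r*dt) * [p*5.185956 + (1-p)*0.000000] = 2.552307
  V(1,1) = exp(-r*dt) * [p*0.000000 + (1-p)*0.000000] = 0.000000
  V(0,0) = exp(-r*dt) * [p*2.552307 + (1-p)*0.000000] = 1.256136


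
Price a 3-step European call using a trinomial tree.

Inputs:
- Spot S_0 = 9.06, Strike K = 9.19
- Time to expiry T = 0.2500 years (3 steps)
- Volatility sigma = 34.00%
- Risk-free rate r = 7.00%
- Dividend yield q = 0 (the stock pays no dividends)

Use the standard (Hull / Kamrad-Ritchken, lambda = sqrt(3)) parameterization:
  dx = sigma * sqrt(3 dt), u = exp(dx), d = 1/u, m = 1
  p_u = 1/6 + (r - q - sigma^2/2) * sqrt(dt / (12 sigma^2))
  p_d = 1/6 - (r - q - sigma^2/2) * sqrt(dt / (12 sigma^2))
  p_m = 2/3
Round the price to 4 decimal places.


Answer: Price = V(0,0) = 0.5943

Derivation:
dt = T/N = 0.083333; dx = sigma*sqrt(3*dt) = 0.170000
u = exp(dx) = 1.185305; d = 1/u = 0.843665
p_u = 0.169657, p_m = 0.666667, p_d = 0.163676
Discount per step: exp(-r*dt) = 0.994184
Stock lattice S(k, j) with j the centered position index:
  k=0: S(0,+0) = 9.0600
  k=1: S(1,-1) = 7.6436; S(1,+0) = 9.0600; S(1,+1) = 10.7389
  k=2: S(2,-2) = 6.4486; S(2,-1) = 7.6436; S(2,+0) = 9.0600; S(2,+1) = 10.7389; S(2,+2) = 12.7288
  k=3: S(3,-3) = 5.4405; S(3,-2) = 6.4486; S(3,-1) = 7.6436; S(3,+0) = 9.0600; S(3,+1) = 10.7389; S(3,+2) = 12.7288; S(3,+3) = 15.0875
Terminal payoffs V(N, j) = max(S_T - K, 0):
  V(3,-3) = 0.000000; V(3,-2) = 0.000000; V(3,-1) = 0.000000; V(3,+0) = 0.000000; V(3,+1) = 1.548862; V(3,+2) = 3.538825; V(3,+3) = 5.897538
Backward induction: V(k, j) = exp(-r*dt) * [p_u * V(k+1, j+1) + p_m * V(k+1, j) + p_d * V(k+1, j-1)]
  V(2,-2) = exp(-r*dt) * [p_u*0.000000 + p_m*0.000000 + p_d*0.000000] = 0.000000
  V(2,-1) = exp(-r*dt) * [p_u*0.000000 + p_m*0.000000 + p_d*0.000000] = 0.000000
  V(2,+0) = exp(-r*dt) * [p_u*1.548862 + p_m*0.000000 + p_d*0.000000] = 0.261247
  V(2,+1) = exp(-r*dt) * [p_u*3.538825 + p_m*1.548862 + p_d*0.000000] = 1.623463
  V(2,+2) = exp(-r*dt) * [p_u*5.897538 + p_m*3.538825 + p_d*1.548862] = 3.592271
  V(1,-1) = exp(-r*dt) * [p_u*0.261247 + p_m*0.000000 + p_d*0.000000] = 0.044064
  V(1,+0) = exp(-r*dt) * [p_u*1.623463 + p_m*0.261247 + p_d*0.000000] = 0.446981
  V(1,+1) = exp(-r*dt) * [p_u*3.592271 + p_m*1.623463 + p_d*0.261247] = 1.724433
  V(0,+0) = exp(-r*dt) * [p_u*1.724433 + p_m*0.446981 + p_d*0.044064] = 0.594285


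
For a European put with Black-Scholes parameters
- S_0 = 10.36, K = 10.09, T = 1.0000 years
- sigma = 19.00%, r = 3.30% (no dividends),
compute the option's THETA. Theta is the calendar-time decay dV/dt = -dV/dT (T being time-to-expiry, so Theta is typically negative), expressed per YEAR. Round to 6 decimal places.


d1 = 0.4076705393; d2 = 0.2176705393
phi(d1) = 0.3671311391; exp(-qT) = 1.0000000000; exp(-rT) = 0.9675385596
Theta = -S*exp(-qT)*phi(d1)*sigma/(2*sqrt(T)) + r*K*exp(-rT)*N(-d2) - q*S*exp(-qT)*N(-d1)
N(-d1) = 0.3417577846; N(-d2) = 0.4138429098; sqrt(T) = 1.0000000000
Term 1 = -10.3600 * 1.0000000000 * 0.3671311391 * 0.1900 / (2 * 1.0000000000) = -0.3613304671
Term 2 = 0.0330 * 10.0900 * 0.9675385596 * 0.4138429098 = 0.1333241757
Term 3 = 0 (no dividend yield, q = 0)
Theta = -0.3613304671 + (0.1333241757) + (0.0000000000) = -0.228006

Answer: Theta = -0.228006


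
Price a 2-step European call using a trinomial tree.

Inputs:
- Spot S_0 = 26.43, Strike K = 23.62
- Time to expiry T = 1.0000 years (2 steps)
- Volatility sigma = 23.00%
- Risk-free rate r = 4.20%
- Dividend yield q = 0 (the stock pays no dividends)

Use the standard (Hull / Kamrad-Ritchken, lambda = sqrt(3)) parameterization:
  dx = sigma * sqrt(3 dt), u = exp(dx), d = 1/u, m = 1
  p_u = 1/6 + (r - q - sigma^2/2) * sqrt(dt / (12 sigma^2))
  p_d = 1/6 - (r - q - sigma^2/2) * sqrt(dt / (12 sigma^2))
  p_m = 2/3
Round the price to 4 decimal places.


dt = T/N = 0.500000; dx = sigma*sqrt(3*dt) = 0.281691
u = exp(dx) = 1.325370; d = 1/u = 0.754507
p_u = 0.180467, p_m = 0.666667, p_d = 0.152866
Discount per step: exp(-r*dt) = 0.979219
Stock lattice S(k, j) with j the centered position index:
  k=0: S(0,+0) = 26.4300
  k=1: S(1,-1) = 19.9416; S(1,+0) = 26.4300; S(1,+1) = 35.0295
  k=2: S(2,-2) = 15.0461; S(2,-1) = 19.9416; S(2,+0) = 26.4300; S(2,+1) = 35.0295; S(2,+2) = 46.4271
Terminal payoffs V(N, j) = max(S_T - K, 0):
  V(2,-2) = 0.000000; V(2,-1) = 0.000000; V(2,+0) = 2.810000; V(2,+1) = 11.409517; V(2,+2) = 22.807055
Backward induction: V(k, j) = exp(-r*dt) * [p_u * V(k+1, j+1) + p_m * V(k+1, j) + p_d * V(k+1, j-1)]
  V(1,-1) = exp(-r*dt) * [p_u*2.810000 + p_m*0.000000 + p_d*0.000000] = 0.496575
  V(1,+0) = exp(-r*dt) * [p_u*11.409517 + p_m*2.810000 + p_d*0.000000] = 3.850658
  V(1,+1) = exp(-r*dt) * [p_u*22.807055 + p_m*11.409517 + p_d*2.810000] = 11.899297
  V(0,+0) = exp(-r*dt) * [p_u*11.899297 + p_m*3.850658 + p_d*0.496575] = 4.690898

Answer: Price = V(0,0) = 4.6909


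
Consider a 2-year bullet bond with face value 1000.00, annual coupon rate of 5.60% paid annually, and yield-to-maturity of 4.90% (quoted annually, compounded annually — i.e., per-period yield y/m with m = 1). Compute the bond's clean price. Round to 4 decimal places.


Coupon per period c = face * coupon_rate / m = 56.000000
Periods per year m = 1; per-period yield y/m = 0.049000
Number of cashflows N = 2
Cashflows (t years, CF_t, discount factor 1/(1+y/m)^(m*t), PV):
  t = 1.0000: CF_t = 56.000000, DF = 0.953289, PV = 53.384175
  t = 2.0000: CF_t = 1056.000000, DF = 0.908760, PV = 959.650164
Price P = sum_t PV_t = 1013.034339

Answer: Price = 1013.0343


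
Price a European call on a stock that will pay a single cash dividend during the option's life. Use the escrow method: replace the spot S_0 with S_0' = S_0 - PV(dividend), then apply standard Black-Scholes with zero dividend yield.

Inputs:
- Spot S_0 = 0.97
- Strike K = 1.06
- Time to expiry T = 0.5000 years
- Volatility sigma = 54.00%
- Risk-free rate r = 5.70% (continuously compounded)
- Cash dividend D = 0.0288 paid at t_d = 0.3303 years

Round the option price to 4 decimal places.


Answer: Price = 0.1091

Derivation:
PV(D) = D * exp(-r * t_d) = 0.0288 * 0.98134902 = 0.02826285
S_0' = S_0 - PV(D) = 0.9700 - 0.02826285 = 0.94173715
d1 = (ln(S_0'/K) + (r + sigma^2/2)*T) / (sigma*sqrt(T)) = -0.04425438
d2 = d1 - sigma*sqrt(T) = -0.42609204
exp(-rT) = 0.97190229
N(d1) = 0.48235082; N(d2) = 0.33502039
C = S_0' * N(d1) - K * exp(-rT) * N(d2) = 0.94173715 * 0.48235082 - 1.0600 * 0.97190229 * 0.33502039 = 0.1091


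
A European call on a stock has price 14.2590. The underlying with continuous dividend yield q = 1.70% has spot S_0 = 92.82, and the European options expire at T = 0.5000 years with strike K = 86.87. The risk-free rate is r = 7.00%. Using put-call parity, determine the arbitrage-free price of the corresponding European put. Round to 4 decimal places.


Put-call parity: C - P = S_0 * exp(-qT) - K * exp(-rT).
S_0 * exp(-qT) = 92.8200 * 0.99153602 = 92.03437364
K * exp(-rT) = 86.8700 * 0.96560542 = 83.88214251
P = C - S*exp(-qT) + K*exp(-rT)
P = 14.2590 - 92.03437364 + 83.88214251 = 6.1068

Answer: Put price = 6.1068


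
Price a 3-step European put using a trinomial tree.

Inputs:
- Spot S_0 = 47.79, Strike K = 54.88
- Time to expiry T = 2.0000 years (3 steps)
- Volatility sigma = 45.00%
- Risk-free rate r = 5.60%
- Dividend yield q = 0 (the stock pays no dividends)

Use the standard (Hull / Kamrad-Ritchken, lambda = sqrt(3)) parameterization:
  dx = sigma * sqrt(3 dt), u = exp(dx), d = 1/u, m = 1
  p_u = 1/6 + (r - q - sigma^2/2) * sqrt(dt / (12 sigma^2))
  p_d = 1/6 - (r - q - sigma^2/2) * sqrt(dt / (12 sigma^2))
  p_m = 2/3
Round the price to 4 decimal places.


Answer: Price = V(0,0) = 12.6780

Derivation:
dt = T/N = 0.666667; dx = sigma*sqrt(3*dt) = 0.636396
u = exp(dx) = 1.889658; d = 1/u = 0.529196
p_u = 0.142965, p_m = 0.666667, p_d = 0.190368
Discount per step: exp(-r*dt) = 0.963355
Stock lattice S(k, j) with j the centered position index:
  k=0: S(0,+0) = 47.7900
  k=1: S(1,-1) = 25.2903; S(1,+0) = 47.7900; S(1,+1) = 90.3068
  k=2: S(2,-2) = 13.3835; S(2,-1) = 25.2903; S(2,+0) = 47.7900; S(2,+1) = 90.3068; S(2,+2) = 170.6490
  k=3: S(3,-3) = 7.0825; S(3,-2) = 13.3835; S(3,-1) = 25.2903; S(3,+0) = 47.7900; S(3,+1) = 90.3068; S(3,+2) = 170.6490; S(3,+3) = 322.4683
Terminal payoffs V(N, j) = max(K - S_T, 0):
  V(3,-3) = 47.797492; V(3,-2) = 41.496479; V(3,-1) = 29.589716; V(3,+0) = 7.090000; V(3,+1) = 0.000000; V(3,+2) = 0.000000; V(3,+3) = 0.000000
Backward induction: V(k, j) = exp(-r*dt) * [p_u * V(k+1, j+1) + p_m * V(k+1, j) + p_d * V(k+1, j-1)]
  V(2,-2) = exp(-r*dt) * [p_u*29.589716 + p_m*41.496479 + p_d*47.797492] = 39.491516
  V(2,-1) = exp(-r*dt) * [p_u*7.090000 + p_m*29.589716 + p_d*41.496479] = 27.590195
  V(2,+0) = exp(-r*dt) * [p_u*0.000000 + p_m*7.090000 + p_d*29.589716] = 9.979969
  V(2,+1) = exp(-r*dt) * [p_u*0.000000 + p_m*0.000000 + p_d*7.090000] = 1.300248
  V(2,+2) = exp(-r*dt) * [p_u*0.000000 + p_m*0.000000 + p_d*0.000000] = 0.000000
  V(1,-1) = exp(-r*dt) * [p_u*9.979969 + p_m*27.590195 + p_d*39.491516] = 26.336361
  V(1,+0) = exp(-r*dt) * [p_u*1.300248 + p_m*9.979969 + p_d*27.590195] = 11.648396
  V(1,+1) = exp(-r*dt) * [p_u*0.000000 + p_m*1.300248 + p_d*9.979969] = 2.665311
  V(0,+0) = exp(-r*dt) * [p_u*2.665311 + p_m*11.648396 + p_d*26.336361] = 12.677983


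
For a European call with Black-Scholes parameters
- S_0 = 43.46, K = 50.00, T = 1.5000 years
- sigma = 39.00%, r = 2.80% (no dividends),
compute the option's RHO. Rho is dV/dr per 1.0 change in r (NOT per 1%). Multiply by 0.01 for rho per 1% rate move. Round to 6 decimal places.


d1 = 0.0332732184; d2 = -0.4443772814
phi(d1) = 0.3987215056; exp(-qT) = 1.0000000000; exp(-rT) = 0.9588697806
N(d2) = 0.3283849180
Rho = K*T*exp(-rT)*N(d2) = 50.0000 * 1.5000 * 0.9588697806 * 0.3283849180 = 23.615878

Answer: Rho = 23.615878


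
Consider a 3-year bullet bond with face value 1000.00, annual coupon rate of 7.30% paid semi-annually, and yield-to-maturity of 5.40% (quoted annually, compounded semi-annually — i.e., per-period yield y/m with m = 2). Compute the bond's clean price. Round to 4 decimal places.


Answer: Price = 1051.9790

Derivation:
Coupon per period c = face * coupon_rate / m = 36.500000
Periods per year m = 2; per-period yield y/m = 0.027000
Number of cashflows N = 6
Cashflows (t years, CF_t, discount factor 1/(1+y/m)^(m*t), PV):
  t = 0.5000: CF_t = 36.500000, DF = 0.973710, PV = 35.540409
  t = 1.0000: CF_t = 36.500000, DF = 0.948111, PV = 34.606046
  t = 1.5000: CF_t = 36.500000, DF = 0.923185, PV = 33.696247
  t = 2.0000: CF_t = 36.500000, DF = 0.898914, PV = 32.810367
  t = 2.5000: CF_t = 36.500000, DF = 0.875282, PV = 31.947777
  t = 3.0000: CF_t = 1036.500000, DF = 0.852270, PV = 883.378134
Price P = sum_t PV_t = 1051.978980


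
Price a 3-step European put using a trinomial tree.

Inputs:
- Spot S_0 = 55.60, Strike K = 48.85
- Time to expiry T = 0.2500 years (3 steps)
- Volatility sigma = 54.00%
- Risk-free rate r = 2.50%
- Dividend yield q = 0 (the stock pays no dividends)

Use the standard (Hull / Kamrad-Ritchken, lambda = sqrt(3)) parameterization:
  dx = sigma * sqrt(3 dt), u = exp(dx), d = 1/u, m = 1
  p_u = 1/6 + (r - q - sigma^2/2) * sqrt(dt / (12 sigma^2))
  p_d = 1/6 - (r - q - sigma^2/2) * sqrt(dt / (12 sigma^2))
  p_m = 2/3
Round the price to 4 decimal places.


Answer: Price = V(0,0) = 2.9452

Derivation:
dt = T/N = 0.083333; dx = sigma*sqrt(3*dt) = 0.270000
u = exp(dx) = 1.309964; d = 1/u = 0.763379
p_u = 0.148025, p_m = 0.666667, p_d = 0.185309
Discount per step: exp(-r*dt) = 0.997919
Stock lattice S(k, j) with j the centered position index:
  k=0: S(0,+0) = 55.6000
  k=1: S(1,-1) = 42.4439; S(1,+0) = 55.6000; S(1,+1) = 72.8340
  k=2: S(2,-2) = 32.4008; S(2,-1) = 42.4439; S(2,+0) = 55.6000; S(2,+1) = 72.8340; S(2,+2) = 95.4100
  k=3: S(3,-3) = 24.7341; S(3,-2) = 32.4008; S(3,-1) = 42.4439; S(3,+0) = 55.6000; S(3,+1) = 72.8340; S(3,+2) = 95.4100; S(3,+3) = 124.9837
Terminal payoffs V(N, j) = max(K - S_T, 0):
  V(3,-3) = 24.115892; V(3,-2) = 16.449197; V(3,-1) = 6.406100; V(3,+0) = 0.000000; V(3,+1) = 0.000000; V(3,+2) = 0.000000; V(3,+3) = 0.000000
Backward induction: V(k, j) = exp(-r*dt) * [p_u * V(k+1, j+1) + p_m * V(k+1, j) + p_d * V(k+1, j-1)]
  V(2,-2) = exp(-r*dt) * [p_u*6.406100 + p_m*16.449197 + p_d*24.115892] = 16.349179
  V(2,-1) = exp(-r*dt) * [p_u*0.000000 + p_m*6.406100 + p_d*16.449197] = 7.303680
  V(2,+0) = exp(-r*dt) * [p_u*0.000000 + p_m*0.000000 + p_d*6.406100] = 1.184635
  V(2,+1) = exp(-r*dt) * [p_u*0.000000 + p_m*0.000000 + p_d*0.000000] = 0.000000
  V(2,+2) = exp(-r*dt) * [p_u*0.000000 + p_m*0.000000 + p_d*0.000000] = 0.000000
  V(1,-1) = exp(-r*dt) * [p_u*1.184635 + p_m*7.303680 + p_d*16.349179] = 8.057316
  V(1,+0) = exp(-r*dt) * [p_u*0.000000 + p_m*1.184635 + p_d*7.303680] = 2.138731
  V(1,+1) = exp(-r*dt) * [p_u*0.000000 + p_m*0.000000 + p_d*1.184635] = 0.219066
  V(0,+0) = exp(-r*dt) * [p_u*0.219066 + p_m*2.138731 + p_d*8.057316] = 2.945196


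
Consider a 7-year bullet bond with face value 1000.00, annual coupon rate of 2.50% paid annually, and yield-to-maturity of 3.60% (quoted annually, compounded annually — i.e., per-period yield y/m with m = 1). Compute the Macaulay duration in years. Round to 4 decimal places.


Coupon per period c = face * coupon_rate / m = 25.000000
Periods per year m = 1; per-period yield y/m = 0.036000
Number of cashflows N = 7
Cashflows (t years, CF_t, discount factor 1/(1+y/m)^(m*t), PV):
  t = 1.0000: CF_t = 25.000000, DF = 0.965251, PV = 24.131274
  t = 2.0000: CF_t = 25.000000, DF = 0.931709, PV = 23.292736
  t = 3.0000: CF_t = 25.000000, DF = 0.899333, PV = 22.483336
  t = 4.0000: CF_t = 25.000000, DF = 0.868082, PV = 21.702061
  t = 5.0000: CF_t = 25.000000, DF = 0.837917, PV = 20.947936
  t = 6.0000: CF_t = 25.000000, DF = 0.808801, PV = 20.220015
  t = 7.0000: CF_t = 1025.000000, DF = 0.780696, PV = 800.212954
Price P = sum_t PV_t = 932.990311
Macaulay numerator sum_t t * PV_t:
  t * PV_t at t = 1.0000: 24.131274
  t * PV_t at t = 2.0000: 46.585471
  t * PV_t at t = 3.0000: 67.450007
  t * PV_t at t = 4.0000: 86.808245
  t * PV_t at t = 5.0000: 104.739678
  t * PV_t at t = 6.0000: 121.320091
  t * PV_t at t = 7.0000: 5601.490678
Macaulay duration D = (sum_t t * PV_t) / P = 6052.525445 / 932.990311 = 6.487233

Answer: Macaulay duration = 6.4872 years


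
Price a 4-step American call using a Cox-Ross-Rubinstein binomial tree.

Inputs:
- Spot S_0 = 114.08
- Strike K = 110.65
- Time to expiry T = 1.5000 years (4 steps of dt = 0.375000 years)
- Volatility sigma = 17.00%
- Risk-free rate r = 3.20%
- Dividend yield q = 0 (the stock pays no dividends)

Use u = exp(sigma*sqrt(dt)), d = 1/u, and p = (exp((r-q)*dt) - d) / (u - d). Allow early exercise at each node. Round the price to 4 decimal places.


dt = T/N = 0.375000
u = exp(sigma*sqrt(dt)) = 1.109715; d = 1/u = 0.901132
p = (exp((r-q)*dt) - d) / (u - d) = 0.531875
Discount per step: exp(-r*dt) = 0.988072
Stock lattice S(k, i) with i counting down-moves:
  k=0: S(0,0) = 114.0800
  k=1: S(1,0) = 126.5963; S(1,1) = 102.8012
  k=2: S(2,0) = 140.4858; S(2,1) = 114.0800; S(2,2) = 92.6374
  k=3: S(3,0) = 155.8992; S(3,1) = 126.5963; S(3,2) = 102.8012; S(3,3) = 83.4786
  k=4: S(4,0) = 173.0037; S(4,1) = 140.4858; S(4,2) = 114.0800; S(4,3) = 92.6374; S(4,4) = 75.2252
Terminal payoffs V(N, i) = max(S_T - K, 0):
  V(4,0) = 62.353740; V(4,1) = 29.835824; V(4,2) = 3.430000; V(4,3) = 0.000000; V(4,4) = 0.000000
Backward induction: V(k, i) = exp(-r*dt) * [p * V(k+1, i) + (1-p) * V(k+1, i+1)]; then take max(V_cont, immediate exercise) for American.
  V(3,0) = exp(-r*dt) * [p*62.353740 + (1-p)*29.835824] = 46.569105; exercise = 45.249240; V(3,0) = max -> 46.569105
  V(3,1) = exp(-r*dt) * [p*29.835824 + (1-p)*3.430000] = 17.266163; exercise = 15.946298; V(3,1) = max -> 17.266163
  V(3,2) = exp(-r*dt) * [p*3.430000 + (1-p)*0.000000] = 1.802571; exercise = 0.000000; V(3,2) = max -> 1.802571
  V(3,3) = exp(-r*dt) * [p*0.000000 + (1-p)*0.000000] = 0.000000; exercise = 0.000000; V(3,3) = max -> 0.000000
  V(2,0) = exp(-r*dt) * [p*46.569105 + (1-p)*17.266163] = 32.459810; exercise = 29.835824; V(2,0) = max -> 32.459810
  V(2,1) = exp(-r*dt) * [p*17.266163 + (1-p)*1.802571] = 9.907666; exercise = 3.430000; V(2,1) = max -> 9.907666
  V(2,2) = exp(-r*dt) * [p*1.802571 + (1-p)*0.000000] = 0.947307; exercise = 0.000000; V(2,2) = max -> 0.947307
  V(1,0) = exp(-r*dt) * [p*32.459810 + (1-p)*9.907666] = 21.641334; exercise = 15.946298; V(1,0) = max -> 21.641334
  V(1,1) = exp(-r*dt) * [p*9.907666 + (1-p)*0.947307] = 5.644953; exercise = 0.000000; V(1,1) = max -> 5.644953
  V(0,0) = exp(-r*dt) * [p*21.641334 + (1-p)*5.644953] = 13.984211; exercise = 3.430000; V(0,0) = max -> 13.984211

Answer: Price = V(0,0) = 13.9842


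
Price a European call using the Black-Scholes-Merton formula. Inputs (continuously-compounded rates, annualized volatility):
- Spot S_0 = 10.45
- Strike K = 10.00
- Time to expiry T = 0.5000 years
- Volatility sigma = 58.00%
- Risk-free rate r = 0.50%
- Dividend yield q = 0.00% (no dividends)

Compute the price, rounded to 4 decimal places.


d1 = (ln(S/K) + (r - q + 0.5*sigma^2) * T) / (sigma * sqrt(T)) = 0.31848305
d2 = d1 - sigma * sqrt(T) = -0.09163888
exp(-rT) = 0.99750312; exp(-qT) = 1.00000000
C = S_0 * exp(-qT) * N(d1) - K * exp(-rT) * N(d2)
N(d1) = 0.62494073; N(d2) = 0.46349248
C = 10.4500 * 1.00000000 * 0.62494073 - 10.0000 * 0.99750312 * 0.46349248 = 1.9073

Answer: Price = 1.9073


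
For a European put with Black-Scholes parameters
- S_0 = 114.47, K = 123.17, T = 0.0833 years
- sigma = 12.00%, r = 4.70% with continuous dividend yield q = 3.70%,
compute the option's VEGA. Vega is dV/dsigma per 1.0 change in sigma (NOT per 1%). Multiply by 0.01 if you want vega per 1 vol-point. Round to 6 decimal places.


d1 = -2.0736788729; d2 = -2.1083129601
phi(d1) = 0.0464671082; exp(-qT) = 0.9969226448; exp(-rT) = 0.9960925540
Vega = S * exp(-qT) * phi(d1) * sqrt(T) = 114.4700 * 0.9969226448 * 0.0464671082 * 0.2886173938 = 1.530458

Answer: Vega = 1.530458


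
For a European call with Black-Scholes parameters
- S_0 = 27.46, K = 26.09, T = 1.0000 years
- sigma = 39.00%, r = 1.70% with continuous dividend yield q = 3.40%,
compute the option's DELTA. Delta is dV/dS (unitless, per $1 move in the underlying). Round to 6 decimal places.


Answer: Delta = 0.590838

Derivation:
d1 = 0.2826366697; d2 = -0.1073633303
phi(d1) = 0.3833218602; exp(-qT) = 0.9665715046; exp(-rT) = 0.9831436846
N(d1) = 0.6112723162
Delta = exp(-qT) * N(d1) = 0.9665715046 * 0.6112723162 = 0.590838


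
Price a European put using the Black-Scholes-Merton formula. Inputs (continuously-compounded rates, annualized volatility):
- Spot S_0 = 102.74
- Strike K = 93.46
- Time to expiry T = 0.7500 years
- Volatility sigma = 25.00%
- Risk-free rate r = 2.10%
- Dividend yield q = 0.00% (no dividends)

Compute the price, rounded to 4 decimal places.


Answer: Price = 4.0866

Derivation:
d1 = (ln(S/K) + (r - q + 0.5*sigma^2) * T) / (sigma * sqrt(T)) = 0.61825202
d2 = d1 - sigma * sqrt(T) = 0.40174566
exp(-rT) = 0.98437338; exp(-qT) = 1.00000000
P = K * exp(-rT) * N(-d2) - S_0 * exp(-qT) * N(-d1)
N(-d1) = 0.26820461; N(-d2) = 0.34393561
P = 93.4600 * 0.98437338 * 0.34393561 - 102.7400 * 1.00000000 * 0.26820461 = 4.0866


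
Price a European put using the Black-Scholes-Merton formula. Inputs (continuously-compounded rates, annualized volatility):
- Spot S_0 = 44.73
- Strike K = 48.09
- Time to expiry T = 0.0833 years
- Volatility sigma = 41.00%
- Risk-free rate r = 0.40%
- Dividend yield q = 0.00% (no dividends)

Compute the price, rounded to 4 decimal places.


Answer: Price = 4.2548

Derivation:
d1 = (ln(S/K) + (r - q + 0.5*sigma^2) * T) / (sigma * sqrt(T)) = -0.55010184
d2 = d1 - sigma * sqrt(T) = -0.66843497
exp(-rT) = 0.99966686; exp(-qT) = 1.00000000
P = K * exp(-rT) * N(-d2) - S_0 * exp(-qT) * N(-d1)
N(-d1) = 0.70887524; N(-d2) = 0.74807201
P = 48.0900 * 0.99966686 * 0.74807201 - 44.7300 * 1.00000000 * 0.70887524 = 4.2548


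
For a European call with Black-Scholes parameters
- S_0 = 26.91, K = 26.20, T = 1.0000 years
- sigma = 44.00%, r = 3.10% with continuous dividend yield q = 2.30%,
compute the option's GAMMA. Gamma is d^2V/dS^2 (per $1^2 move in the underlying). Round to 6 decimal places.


Answer: Gamma = 0.031488

Derivation:
d1 = 0.2989512590; d2 = -0.1410487410
phi(d1) = 0.3815076176; exp(-qT) = 0.9772624838; exp(-rT) = 0.9694755731
Gamma = exp(-qT) * phi(d1) / (S * sigma * sqrt(T)) = 0.9772624838 * 0.3815076176 / (26.9100 * 0.4400 * 1.0000000000) = 0.031488


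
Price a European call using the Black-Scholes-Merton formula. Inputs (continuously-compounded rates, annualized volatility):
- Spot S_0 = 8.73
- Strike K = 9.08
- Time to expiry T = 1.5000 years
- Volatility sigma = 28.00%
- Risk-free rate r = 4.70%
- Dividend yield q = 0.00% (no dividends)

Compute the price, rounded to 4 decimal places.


Answer: Price = 1.3091

Derivation:
d1 = (ln(S/K) + (r - q + 0.5*sigma^2) * T) / (sigma * sqrt(T)) = 0.26241960
d2 = d1 - sigma * sqrt(T) = -0.08050896
exp(-rT) = 0.93192774; exp(-qT) = 1.00000000
C = S_0 * exp(-qT) * N(d1) - K * exp(-rT) * N(d2)
N(d1) = 0.60350102; N(d2) = 0.46791623
C = 8.7300 * 1.00000000 * 0.60350102 - 9.0800 * 0.93192774 * 0.46791623 = 1.3091


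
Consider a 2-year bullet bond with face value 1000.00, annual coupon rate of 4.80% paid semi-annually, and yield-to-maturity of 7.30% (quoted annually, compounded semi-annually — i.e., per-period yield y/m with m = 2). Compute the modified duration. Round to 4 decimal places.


Coupon per period c = face * coupon_rate / m = 24.000000
Periods per year m = 2; per-period yield y/m = 0.036500
Number of cashflows N = 4
Cashflows (t years, CF_t, discount factor 1/(1+y/m)^(m*t), PV):
  t = 0.5000: CF_t = 24.000000, DF = 0.964785, PV = 23.154848
  t = 1.0000: CF_t = 24.000000, DF = 0.930811, PV = 22.339458
  t = 1.5000: CF_t = 24.000000, DF = 0.898033, PV = 21.552781
  t = 2.0000: CF_t = 1024.000000, DF = 0.866409, PV = 887.202447
Price P = sum_t PV_t = 954.249534
First compute Macaulay numerator sum_t t * PV_t:
  t * PV_t at t = 0.5000: 11.577424
  t * PV_t at t = 1.0000: 22.339458
  t * PV_t at t = 1.5000: 32.329172
  t * PV_t at t = 2.0000: 1774.404894
Macaulay duration D = 1840.650948 / 954.249534 = 1.928899
Modified duration = D / (1 + y/m) = 1.928899 / (1 + 0.036500) = 1.860973

Answer: Modified duration = 1.8610


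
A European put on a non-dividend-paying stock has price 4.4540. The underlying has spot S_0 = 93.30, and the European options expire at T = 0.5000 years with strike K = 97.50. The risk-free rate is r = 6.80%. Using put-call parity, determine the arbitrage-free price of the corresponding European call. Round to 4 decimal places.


Answer: Call price = 3.5133

Derivation:
Put-call parity: C - P = S_0 * exp(-qT) - K * exp(-rT).
S_0 * exp(-qT) = 93.3000 * 1.00000000 = 93.30000000
K * exp(-rT) = 97.5000 * 0.96657150 = 94.24072170
C = P + S*exp(-qT) - K*exp(-rT)
C = 4.4540 + 93.30000000 - 94.24072170 = 3.5133


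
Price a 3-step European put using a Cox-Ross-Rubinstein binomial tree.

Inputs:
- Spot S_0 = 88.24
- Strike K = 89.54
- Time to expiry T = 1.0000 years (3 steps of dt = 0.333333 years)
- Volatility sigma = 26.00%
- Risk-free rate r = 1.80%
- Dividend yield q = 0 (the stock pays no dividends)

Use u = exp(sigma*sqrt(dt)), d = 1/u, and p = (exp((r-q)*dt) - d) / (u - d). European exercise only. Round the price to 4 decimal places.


dt = T/N = 0.333333
u = exp(sigma*sqrt(dt)) = 1.161963; d = 1/u = 0.860612
p = (exp((r-q)*dt) - d) / (u - d) = 0.482513
Discount per step: exp(-r*dt) = 0.994018
Stock lattice S(k, i) with i counting down-moves:
  k=0: S(0,0) = 88.2400
  k=1: S(1,0) = 102.5316; S(1,1) = 75.9404
  k=2: S(2,0) = 119.1380; S(2,1) = 88.2400; S(2,2) = 65.3553
  k=3: S(3,0) = 138.4340; S(3,1) = 102.5316; S(3,2) = 75.9404; S(3,3) = 56.2456
Terminal payoffs V(N, i) = max(K - S_T, 0):
  V(3,0) = 0.000000; V(3,1) = 0.000000; V(3,2) = 13.599563; V(3,3) = 33.294437
Backward induction: V(k, i) = exp(-r*dt) * [p * V(k+1, i) + (1-p) * V(k+1, i+1)].
  V(2,0) = exp(-r*dt) * [p*0.000000 + (1-p)*0.000000] = 0.000000
  V(2,1) = exp(-r*dt) * [p*0.000000 + (1-p)*13.599563] = 6.995502
  V(2,2) = exp(-r*dt) * [p*13.599563 + (1-p)*33.294437] = 23.649088
  V(1,0) = exp(-r*dt) * [p*0.000000 + (1-p)*6.995502] = 3.598428
  V(1,1) = exp(-r*dt) * [p*6.995502 + (1-p)*23.649088] = 15.520120
  V(0,0) = exp(-r*dt) * [p*3.598428 + (1-p)*15.520120] = 9.709321

Answer: Price = V(0,0) = 9.7093


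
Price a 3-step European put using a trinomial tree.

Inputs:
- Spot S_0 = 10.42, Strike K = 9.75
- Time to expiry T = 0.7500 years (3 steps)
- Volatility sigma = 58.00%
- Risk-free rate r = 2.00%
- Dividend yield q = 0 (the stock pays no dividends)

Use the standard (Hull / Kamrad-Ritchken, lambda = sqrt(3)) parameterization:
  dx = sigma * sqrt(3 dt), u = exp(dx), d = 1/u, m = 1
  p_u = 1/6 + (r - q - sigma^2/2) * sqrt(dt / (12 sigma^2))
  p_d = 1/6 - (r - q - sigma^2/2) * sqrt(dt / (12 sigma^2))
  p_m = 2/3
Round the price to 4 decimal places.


Answer: Price = V(0,0) = 1.5219

Derivation:
dt = T/N = 0.250000; dx = sigma*sqrt(3*dt) = 0.502295
u = exp(dx) = 1.652509; d = 1/u = 0.605140
p_u = 0.129786, p_m = 0.666667, p_d = 0.203547
Discount per step: exp(-r*dt) = 0.995012
Stock lattice S(k, j) with j the centered position index:
  k=0: S(0,+0) = 10.4200
  k=1: S(1,-1) = 6.3056; S(1,+0) = 10.4200; S(1,+1) = 17.2191
  k=2: S(2,-2) = 3.8158; S(2,-1) = 6.3056; S(2,+0) = 10.4200; S(2,+1) = 17.2191; S(2,+2) = 28.4548
  k=3: S(3,-3) = 2.3091; S(3,-2) = 3.8158; S(3,-1) = 6.3056; S(3,+0) = 10.4200; S(3,+1) = 17.2191; S(3,+2) = 28.4548; S(3,+3) = 47.0218
Terminal payoffs V(N, j) = max(K - S_T, 0):
  V(3,-3) = 7.440935; V(3,-2) = 5.934249; V(3,-1) = 3.444437; V(3,+0) = 0.000000; V(3,+1) = 0.000000; V(3,+2) = 0.000000; V(3,+3) = 0.000000
Backward induction: V(k, j) = exp(-r*dt) * [p_u * V(k+1, j+1) + p_m * V(k+1, j) + p_d * V(k+1, j-1)]
  V(2,-2) = exp(-r*dt) * [p_u*3.444437 + p_m*5.934249 + p_d*7.440935] = 5.888273
  V(2,-1) = exp(-r*dt) * [p_u*0.000000 + p_m*3.444437 + p_d*5.934249] = 3.486715
  V(2,+0) = exp(-r*dt) * [p_u*0.000000 + p_m*0.000000 + p_d*3.444437] = 0.697609
  V(2,+1) = exp(-r*dt) * [p_u*0.000000 + p_m*0.000000 + p_d*0.000000] = 0.000000
  V(2,+2) = exp(-r*dt) * [p_u*0.000000 + p_m*0.000000 + p_d*0.000000] = 0.000000
  V(1,-1) = exp(-r*dt) * [p_u*0.697609 + p_m*3.486715 + p_d*5.888273] = 3.595536
  V(1,+0) = exp(-r*dt) * [p_u*0.000000 + p_m*0.697609 + p_d*3.486715] = 1.168925
  V(1,+1) = exp(-r*dt) * [p_u*0.000000 + p_m*0.000000 + p_d*0.697609] = 0.141288
  V(0,+0) = exp(-r*dt) * [p_u*0.141288 + p_m*1.168925 + p_d*3.595536] = 1.521855
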